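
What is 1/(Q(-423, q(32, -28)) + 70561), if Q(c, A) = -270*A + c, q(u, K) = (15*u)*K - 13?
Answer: 1/3702448 ≈ 2.7009e-7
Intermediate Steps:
q(u, K) = -13 + 15*K*u (q(u, K) = 15*K*u - 13 = -13 + 15*K*u)
Q(c, A) = c - 270*A
1/(Q(-423, q(32, -28)) + 70561) = 1/((-423 - 270*(-13 + 15*(-28)*32)) + 70561) = 1/((-423 - 270*(-13 - 13440)) + 70561) = 1/((-423 - 270*(-13453)) + 70561) = 1/((-423 + 3632310) + 70561) = 1/(3631887 + 70561) = 1/3702448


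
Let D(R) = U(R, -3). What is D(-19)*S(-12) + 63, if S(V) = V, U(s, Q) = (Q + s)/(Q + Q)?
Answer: 19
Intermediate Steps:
U(s, Q) = (Q + s)/(2*Q) (U(s, Q) = (Q + s)/((2*Q)) = (Q + s)*(1/(2*Q)) = (Q + s)/(2*Q))
D(R) = ½ - R/6 (D(R) = (½)*(-3 + R)/(-3) = (½)*(-⅓)*(-3 + R) = ½ - R/6)
D(-19)*S(-12) + 63 = (½ - ⅙*(-19))*(-12) + 63 = (½ + 19/6)*(-12) + 63 = (11/3)*(-12) + 63 = -44 + 63 = 19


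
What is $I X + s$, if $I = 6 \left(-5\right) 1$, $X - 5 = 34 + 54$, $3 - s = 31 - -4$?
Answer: $-2822$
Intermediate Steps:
$s = -32$ ($s = 3 - \left(31 - -4\right) = 3 - \left(31 + 4\right) = 3 - 35 = -32$)
$X = 93$ ($X = 5 + \left(34 + 54\right) = 5 + 88 = 93$)
$I = -30$ ($I = \left(-30\right) 1 = -30$)
$I X + s = \left(-30\right) 93 - 32 = -2790 - 32 = -2822$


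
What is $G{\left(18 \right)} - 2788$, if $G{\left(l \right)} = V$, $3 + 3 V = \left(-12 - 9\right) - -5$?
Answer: $- \frac{8383}{3} \approx -2794.3$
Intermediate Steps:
$V = - \frac{19}{3}$ ($V = -1 + \frac{\left(-12 - 9\right) - -5}{3} = -1 + \frac{-21 + 5}{3} = -1 + \frac{1}{3} \left(-16\right) = -1 - \frac{16}{3} = - \frac{19}{3} \approx -6.3333$)
$G{\left(l \right)} = - \frac{19}{3}$
$G{\left(18 \right)} - 2788 = - \frac{19}{3} - 2788 = - \frac{8383}{3}$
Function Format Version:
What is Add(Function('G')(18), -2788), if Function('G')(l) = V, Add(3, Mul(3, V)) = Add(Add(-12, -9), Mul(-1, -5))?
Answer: Rational(-8383, 3) ≈ -2794.3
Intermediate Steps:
V = Rational(-19, 3) (V = Add(-1, Mul(Rational(1, 3), Add(Add(-12, -9), Mul(-1, -5)))) = Add(-1, Mul(Rational(1, 3), Add(-21, 5))) = Add(-1, Mul(Rational(1, 3), -16)) = Add(-1, Rational(-16, 3)) = Rational(-19, 3) ≈ -6.3333)
Function('G')(l) = Rational(-19, 3)
Add(Function('G')(18), -2788) = Add(Rational(-19, 3), -2788) = Rational(-8383, 3)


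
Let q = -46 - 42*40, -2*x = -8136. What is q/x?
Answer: -863/2034 ≈ -0.42429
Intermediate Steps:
x = 4068 (x = -1/2*(-8136) = 4068)
q = -1726 (q = -46 - 1680 = -1726)
q/x = -1726/4068 = -1726*1/4068 = -863/2034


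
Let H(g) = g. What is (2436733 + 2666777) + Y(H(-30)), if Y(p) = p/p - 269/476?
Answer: 2429270967/476 ≈ 5.1035e+6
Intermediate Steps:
Y(p) = 207/476 (Y(p) = 1 - 269*1/476 = 1 - 269/476 = 207/476)
(2436733 + 2666777) + Y(H(-30)) = (2436733 + 2666777) + 207/476 = 5103510 + 207/476 = 2429270967/476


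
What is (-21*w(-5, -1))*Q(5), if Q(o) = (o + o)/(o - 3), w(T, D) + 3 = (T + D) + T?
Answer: 1470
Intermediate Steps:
w(T, D) = -3 + D + 2*T (w(T, D) = -3 + ((T + D) + T) = -3 + ((D + T) + T) = -3 + (D + 2*T) = -3 + D + 2*T)
Q(o) = 2*o/(-3 + o) (Q(o) = (2*o)/(-3 + o) = 2*o/(-3 + o))
(-21*w(-5, -1))*Q(5) = (-21*(-3 - 1 + 2*(-5)))*(2*5/(-3 + 5)) = (-21*(-3 - 1 - 10))*(2*5/2) = (-21*(-14))*(2*5*(1/2)) = 294*5 = 1470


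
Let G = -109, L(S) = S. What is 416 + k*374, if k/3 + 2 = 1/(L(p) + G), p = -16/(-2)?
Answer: -185750/101 ≈ -1839.1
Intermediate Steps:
p = 8 (p = -16*(-1/2) = 8)
k = -609/101 (k = -6 + 3/(8 - 109) = -6 + 3/(-101) = -6 + 3*(-1/101) = -6 - 3/101 = -609/101 ≈ -6.0297)
416 + k*374 = 416 - 609/101*374 = 416 - 227766/101 = -185750/101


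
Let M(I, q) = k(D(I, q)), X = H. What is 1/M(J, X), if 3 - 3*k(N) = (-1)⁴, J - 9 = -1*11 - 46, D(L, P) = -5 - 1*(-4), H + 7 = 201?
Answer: 3/2 ≈ 1.5000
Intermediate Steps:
H = 194 (H = -7 + 201 = 194)
X = 194
D(L, P) = -1 (D(L, P) = -5 + 4 = -1)
J = -48 (J = 9 + (-1*11 - 46) = 9 + (-11 - 46) = 9 - 57 = -48)
k(N) = ⅔ (k(N) = 1 - ⅓*(-1)⁴ = 1 - ⅓*1 = 1 - ⅓ = ⅔)
M(I, q) = ⅔
1/M(J, X) = 1/(⅔) = 3/2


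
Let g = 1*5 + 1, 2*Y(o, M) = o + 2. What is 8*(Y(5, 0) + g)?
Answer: 76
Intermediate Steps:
Y(o, M) = 1 + o/2 (Y(o, M) = (o + 2)/2 = (2 + o)/2 = 1 + o/2)
g = 6 (g = 5 + 1 = 6)
8*(Y(5, 0) + g) = 8*((1 + (½)*5) + 6) = 8*((1 + 5/2) + 6) = 8*(7/2 + 6) = 8*(19/2) = 76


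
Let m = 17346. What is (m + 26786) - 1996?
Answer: 42136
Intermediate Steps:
(m + 26786) - 1996 = (17346 + 26786) - 1996 = 44132 - 1996 = 42136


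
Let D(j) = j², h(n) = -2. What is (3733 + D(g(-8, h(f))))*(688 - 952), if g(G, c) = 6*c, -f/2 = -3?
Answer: -1023528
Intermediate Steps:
f = 6 (f = -2*(-3) = 6)
(3733 + D(g(-8, h(f))))*(688 - 952) = (3733 + (6*(-2))²)*(688 - 952) = (3733 + (-12)²)*(-264) = (3733 + 144)*(-264) = 3877*(-264) = -1023528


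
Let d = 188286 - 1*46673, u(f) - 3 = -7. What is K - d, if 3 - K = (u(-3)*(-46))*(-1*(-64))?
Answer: -153386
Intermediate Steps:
u(f) = -4 (u(f) = 3 - 7 = -4)
d = 141613 (d = 188286 - 46673 = 141613)
K = -11773 (K = 3 - (-4*(-46))*(-1*(-64)) = 3 - 184*64 = 3 - 1*11776 = 3 - 11776 = -11773)
K - d = -11773 - 1*141613 = -11773 - 141613 = -153386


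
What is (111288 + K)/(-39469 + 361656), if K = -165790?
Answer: -54502/322187 ≈ -0.16916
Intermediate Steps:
(111288 + K)/(-39469 + 361656) = (111288 - 165790)/(-39469 + 361656) = -54502/322187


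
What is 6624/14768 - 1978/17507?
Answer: 5422204/16158961 ≈ 0.33555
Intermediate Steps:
6624/14768 - 1978/17507 = 6624*(1/14768) - 1978*1/17507 = 414/923 - 1978/17507 = 5422204/16158961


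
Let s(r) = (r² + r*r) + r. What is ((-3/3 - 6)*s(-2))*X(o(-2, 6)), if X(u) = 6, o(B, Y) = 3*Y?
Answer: -252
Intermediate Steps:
s(r) = r + 2*r² (s(r) = (r² + r²) + r = 2*r² + r = r + 2*r²)
((-3/3 - 6)*s(-2))*X(o(-2, 6)) = ((-3/3 - 6)*(-2*(1 + 2*(-2))))*6 = ((-3*⅓ - 6)*(-2*(1 - 4)))*6 = ((-1 - 6)*(-2*(-3)))*6 = -7*6*6 = -42*6 = -252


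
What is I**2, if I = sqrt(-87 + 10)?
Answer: -77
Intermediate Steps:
I = I*sqrt(77) (I = sqrt(-77) = I*sqrt(77) ≈ 8.775*I)
I**2 = (I*sqrt(77))**2 = -77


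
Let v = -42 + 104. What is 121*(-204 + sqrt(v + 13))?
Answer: -24684 + 605*sqrt(3) ≈ -23636.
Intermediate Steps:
v = 62
121*(-204 + sqrt(v + 13)) = 121*(-204 + sqrt(62 + 13)) = 121*(-204 + sqrt(75)) = 121*(-204 + 5*sqrt(3)) = -24684 + 605*sqrt(3)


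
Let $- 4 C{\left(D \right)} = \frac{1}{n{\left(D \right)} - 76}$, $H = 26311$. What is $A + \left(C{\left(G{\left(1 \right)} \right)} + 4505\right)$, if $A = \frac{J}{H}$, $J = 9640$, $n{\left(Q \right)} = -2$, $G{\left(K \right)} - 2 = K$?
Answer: $\frac{36984723151}{8209032} \approx 4505.4$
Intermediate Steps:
$G{\left(K \right)} = 2 + K$
$C{\left(D \right)} = \frac{1}{312}$ ($C{\left(D \right)} = - \frac{1}{4 \left(-2 - 76\right)} = - \frac{1}{4 \left(-78\right)} = \left(- \frac{1}{4}\right) \left(- \frac{1}{78}\right) = \frac{1}{312}$)
$A = \frac{9640}{26311} \approx 0.36639$
$A + \left(C{\left(G{\left(1 \right)} \right)} + 4505\right) = \frac{9640}{26311} + \left(\frac{1}{312} + 4505\right) = \frac{9640}{26311} + \frac{1405561}{312} = \frac{36984723151}{8209032}$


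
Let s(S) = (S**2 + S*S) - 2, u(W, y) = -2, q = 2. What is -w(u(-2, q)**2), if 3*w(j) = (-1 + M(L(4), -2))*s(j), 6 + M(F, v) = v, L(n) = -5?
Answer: 90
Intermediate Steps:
s(S) = -2 + 2*S**2 (s(S) = (S**2 + S**2) - 2 = 2*S**2 - 2 = -2 + 2*S**2)
M(F, v) = -6 + v
w(j) = 6 - 6*j**2 (w(j) = ((-1 + (-6 - 2))*(-2 + 2*j**2))/3 = ((-1 - 8)*(-2 + 2*j**2))/3 = (-9*(-2 + 2*j**2))/3 = (18 - 18*j**2)/3 = 6 - 6*j**2)
-w(u(-2, q)**2) = -(6 - 6*((-2)**2)**2) = -(6 - 6*4**2) = -(6 - 6*16) = -(6 - 96) = -1*(-90) = 90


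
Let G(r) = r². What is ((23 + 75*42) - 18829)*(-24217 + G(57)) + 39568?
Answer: 328314576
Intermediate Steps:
((23 + 75*42) - 18829)*(-24217 + G(57)) + 39568 = ((23 + 75*42) - 18829)*(-24217 + 57²) + 39568 = ((23 + 3150) - 18829)*(-24217 + 3249) + 39568 = (3173 - 18829)*(-20968) + 39568 = -15656*(-20968) + 39568 = 328275008 + 39568 = 328314576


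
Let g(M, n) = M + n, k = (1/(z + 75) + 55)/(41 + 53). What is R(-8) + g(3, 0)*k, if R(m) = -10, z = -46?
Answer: -11236/1363 ≈ -8.2436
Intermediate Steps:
k = 798/1363 (k = (1/(-46 + 75) + 55)/(41 + 53) = (1/29 + 55)/94 = (1/29 + 55)*(1/94) = (1596/29)*(1/94) = 798/1363 ≈ 0.58547)
R(-8) + g(3, 0)*k = -10 + (3 + 0)*(798/1363) = -10 + 3*(798/1363) = -10 + 2394/1363 = -11236/1363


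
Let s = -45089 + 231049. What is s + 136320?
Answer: 322280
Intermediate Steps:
s = 185960
s + 136320 = 185960 + 136320 = 322280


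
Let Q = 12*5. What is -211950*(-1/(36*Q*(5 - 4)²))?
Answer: 785/8 ≈ 98.125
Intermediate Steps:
Q = 60
-211950*(-1/(36*Q*(5 - 4)²)) = -211950*(-1/(2160*(5 - 4)²)) = -211950/(-36*1²*60) = -211950/(-36*1*60) = -211950/((-36*60)) = -211950/(-2160) = -211950*(-1/2160) = 785/8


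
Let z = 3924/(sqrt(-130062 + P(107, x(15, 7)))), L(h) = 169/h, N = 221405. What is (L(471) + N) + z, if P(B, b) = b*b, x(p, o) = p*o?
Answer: 104281924/471 - 1308*I*sqrt(119037)/39679 ≈ 2.2141e+5 - 11.373*I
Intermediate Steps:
x(p, o) = o*p
P(B, b) = b**2
z = -1308*I*sqrt(119037)/39679 (z = 3924/(sqrt(-130062 + (7*15)**2)) = 3924/(sqrt(-130062 + 105**2)) = 3924/(sqrt(-130062 + 11025)) = 3924/(sqrt(-119037)) = 3924/((I*sqrt(119037))) = 3924*(-I*sqrt(119037)/119037) = -1308*I*sqrt(119037)/39679 ≈ -11.373*I)
(L(471) + N) + z = (169/471 + 221405) - 1308*I*sqrt(119037)/39679 = 104281924/471 - 1308*I*sqrt(119037)/39679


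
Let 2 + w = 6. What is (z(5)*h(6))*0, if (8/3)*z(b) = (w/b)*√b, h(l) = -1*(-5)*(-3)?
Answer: 0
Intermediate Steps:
w = 4 (w = -2 + 6 = 4)
h(l) = -15 (h(l) = 5*(-3) = -15)
z(b) = 3/(2*√b) (z(b) = 3*((4/b)*√b)/8 = 3*(4/√b)/8 = 3/(2*√b))
(z(5)*h(6))*0 = ((3/(2*√5))*(-15))*0 = ((3*(√5/5)/2)*(-15))*0 = ((3*√5/10)*(-15))*0 = -9*√5/2*0 = 0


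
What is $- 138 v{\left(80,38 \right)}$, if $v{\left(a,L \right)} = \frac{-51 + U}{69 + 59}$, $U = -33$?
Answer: $\frac{1449}{16} \approx 90.563$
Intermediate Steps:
$v{\left(a,L \right)} = - \frac{21}{32}$ ($v{\left(a,L \right)} = \frac{-51 - 33}{69 + 59} = - \frac{84}{128} = \left(-84\right) \frac{1}{128} = - \frac{21}{32}$)
$- 138 v{\left(80,38 \right)} = \left(-138\right) \left(- \frac{21}{32}\right) = \frac{1449}{16}$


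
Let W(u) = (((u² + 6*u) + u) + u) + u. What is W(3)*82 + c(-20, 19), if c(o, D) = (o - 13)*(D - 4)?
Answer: 2457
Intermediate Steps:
c(o, D) = (-13 + o)*(-4 + D)
W(u) = u² + 9*u (W(u) = ((u² + 7*u) + u) + u = (u² + 8*u) + u = u² + 9*u)
W(3)*82 + c(-20, 19) = (3*(9 + 3))*82 + (52 - 13*19 - 4*(-20) + 19*(-20)) = (3*12)*82 + (52 - 247 + 80 - 380) = 36*82 - 495 = 2952 - 495 = 2457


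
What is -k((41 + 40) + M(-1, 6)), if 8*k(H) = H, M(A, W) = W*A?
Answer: -75/8 ≈ -9.3750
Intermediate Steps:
M(A, W) = A*W
k(H) = H/8
-k((41 + 40) + M(-1, 6)) = -((41 + 40) - 1*6)/8 = -(81 - 6)/8 = -75/8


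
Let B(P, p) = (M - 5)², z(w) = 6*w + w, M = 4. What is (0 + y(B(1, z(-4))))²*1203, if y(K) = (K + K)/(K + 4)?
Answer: 4812/25 ≈ 192.48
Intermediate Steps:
z(w) = 7*w
B(P, p) = 1 (B(P, p) = (4 - 5)² = (-1)² = 1)
y(K) = 2*K/(4 + K) (y(K) = (2*K)/(4 + K) = 2*K/(4 + K))
(0 + y(B(1, z(-4))))²*1203 = (0 + 2*1/(4 + 1))²*1203 = (0 + 2*1/5)²*1203 = (0 + 2*1*(⅕))²*1203 = (0 + ⅖)²*1203 = (⅖)²*1203 = (4/25)*1203 = 4812/25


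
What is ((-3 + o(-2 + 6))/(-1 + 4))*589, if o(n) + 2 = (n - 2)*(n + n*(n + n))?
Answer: 39463/3 ≈ 13154.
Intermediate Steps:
o(n) = -2 + (-2 + n)*(n + 2*n²) (o(n) = -2 + (n - 2)*(n + n*(n + n)) = -2 + (-2 + n)*(n + n*(2*n)) = -2 + (-2 + n)*(n + 2*n²))
((-3 + o(-2 + 6))/(-1 + 4))*589 = ((-3 + (-2 - 3*(-2 + 6)² - 2*(-2 + 6) + 2*(-2 + 6)³))/(-1 + 4))*589 = ((-3 + (-2 - 3*4² - 2*4 + 2*4³))/3)*589 = ((-3 + (-2 - 3*16 - 8 + 2*64))*(⅓))*589 = ((-3 + (-2 - 48 - 8 + 128))*(⅓))*589 = ((-3 + 70)*(⅓))*589 = (67*(⅓))*589 = (67/3)*589 = 39463/3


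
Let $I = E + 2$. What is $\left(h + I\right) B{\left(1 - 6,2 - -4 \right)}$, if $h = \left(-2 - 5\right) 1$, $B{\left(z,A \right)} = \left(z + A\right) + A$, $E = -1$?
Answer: $-42$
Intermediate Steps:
$B{\left(z,A \right)} = z + 2 A$ ($B{\left(z,A \right)} = \left(A + z\right) + A = z + 2 A$)
$h = -7$ ($h = \left(-7\right) 1 = -7$)
$I = 1$ ($I = -1 + 2 = 1$)
$\left(h + I\right) B{\left(1 - 6,2 - -4 \right)} = \left(-7 + 1\right) \left(\left(1 - 6\right) + 2 \left(2 - -4\right)\right) = - 6 \left(\left(1 - 6\right) + 2 \left(2 + 4\right)\right) = - 6 \left(-5 + 2 \cdot 6\right) = - 6 \left(-5 + 12\right) = \left(-6\right) 7 = -42$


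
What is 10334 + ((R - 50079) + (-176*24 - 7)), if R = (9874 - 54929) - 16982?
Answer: -106013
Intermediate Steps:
R = -62037 (R = -45055 - 16982 = -62037)
10334 + ((R - 50079) + (-176*24 - 7)) = 10334 + ((-62037 - 50079) + (-176*24 - 7)) = 10334 + (-112116 + (-4224 - 7)) = 10334 + (-112116 - 4231) = 10334 - 116347 = -106013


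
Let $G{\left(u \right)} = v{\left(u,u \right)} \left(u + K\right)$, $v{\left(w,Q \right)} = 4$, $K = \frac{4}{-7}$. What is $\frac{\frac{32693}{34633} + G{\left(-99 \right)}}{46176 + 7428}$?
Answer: $- \frac{96327953}{12995271324} \approx -0.0074125$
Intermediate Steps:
$K = - \frac{4}{7}$ ($K = 4 \left(- \frac{1}{7}\right) = - \frac{4}{7} \approx -0.57143$)
$G{\left(u \right)} = - \frac{16}{7} + 4 u$ ($G{\left(u \right)} = 4 \left(u - \frac{4}{7}\right) = 4 \left(- \frac{4}{7} + u\right) = - \frac{16}{7} + 4 u$)
$\frac{\frac{32693}{34633} + G{\left(-99 \right)}}{46176 + 7428} = \frac{\frac{32693}{34633} + \left(- \frac{16}{7} + 4 \left(-99\right)\right)}{46176 + 7428} = \frac{32693 \cdot \frac{1}{34633} - \frac{2788}{7}}{53604} = \left(\frac{32693}{34633} - \frac{2788}{7}\right) \frac{1}{53604} = \left(- \frac{96327953}{242431}\right) \frac{1}{53604} = - \frac{96327953}{12995271324}$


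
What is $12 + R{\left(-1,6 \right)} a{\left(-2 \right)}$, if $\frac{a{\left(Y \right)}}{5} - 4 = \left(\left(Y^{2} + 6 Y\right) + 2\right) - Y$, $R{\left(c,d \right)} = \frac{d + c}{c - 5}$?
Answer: $12$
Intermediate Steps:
$R{\left(c,d \right)} = \frac{c + d}{-5 + c}$
$a{\left(Y \right)} = 30 + 5 Y^{2} + 25 Y$ ($a{\left(Y \right)} = 20 + 5 \left(\left(\left(Y^{2} + 6 Y\right) + 2\right) - Y\right) = 20 + 5 \left(\left(2 + Y^{2} + 6 Y\right) - Y\right) = 20 + 5 \left(2 + Y^{2} + 5 Y\right) = 20 + \left(10 + 5 Y^{2} + 25 Y\right) = 30 + 5 Y^{2} + 25 Y$)
$12 + R{\left(-1,6 \right)} a{\left(-2 \right)} = 12 + \frac{-1 + 6}{-5 - 1} \left(30 + 5 \left(-2\right)^{2} + 25 \left(-2\right)\right) = 12 + \frac{1}{-6} \cdot 5 \left(30 + 5 \cdot 4 - 50\right) = 12 + \left(- \frac{1}{6}\right) 5 \left(30 + 20 - 50\right) = 12 - 0 = 12 + 0 = 12$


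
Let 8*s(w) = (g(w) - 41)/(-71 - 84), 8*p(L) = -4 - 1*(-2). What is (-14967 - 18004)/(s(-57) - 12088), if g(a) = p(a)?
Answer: 32707232/11991263 ≈ 2.7276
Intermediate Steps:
p(L) = -¼ (p(L) = (-4 - 1*(-2))/8 = (-4 + 2)/8 = (⅛)*(-2) = -¼)
g(a) = -¼
s(w) = 33/992 (s(w) = ((-¼ - 41)/(-71 - 84))/8 = (-165/4/(-155))/8 = (-165/4*(-1/155))/8 = (⅛)*(33/124) = 33/992)
(-14967 - 18004)/(s(-57) - 12088) = (-14967 - 18004)/(33/992 - 12088) = -32971/(-11991263/992) = -32971*(-992/11991263) = 32707232/11991263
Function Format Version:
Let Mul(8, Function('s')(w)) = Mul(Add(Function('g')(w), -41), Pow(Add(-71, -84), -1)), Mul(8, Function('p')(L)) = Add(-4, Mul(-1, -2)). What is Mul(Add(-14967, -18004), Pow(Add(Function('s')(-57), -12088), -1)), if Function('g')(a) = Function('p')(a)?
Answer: Rational(32707232, 11991263) ≈ 2.7276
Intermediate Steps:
Function('p')(L) = Rational(-1, 4) (Function('p')(L) = Mul(Rational(1, 8), Add(-4, Mul(-1, -2))) = Mul(Rational(1, 8), Add(-4, 2)) = Mul(Rational(1, 8), -2) = Rational(-1, 4))
Function('g')(a) = Rational(-1, 4)
Function('s')(w) = Rational(33, 992) (Function('s')(w) = Mul(Rational(1, 8), Mul(Add(Rational(-1, 4), -41), Pow(Add(-71, -84), -1))) = Mul(Rational(1, 8), Mul(Rational(-165, 4), Pow(-155, -1))) = Mul(Rational(1, 8), Mul(Rational(-165, 4), Rational(-1, 155))) = Mul(Rational(1, 8), Rational(33, 124)) = Rational(33, 992))
Mul(Add(-14967, -18004), Pow(Add(Function('s')(-57), -12088), -1)) = Mul(Add(-14967, -18004), Pow(Add(Rational(33, 992), -12088), -1)) = Mul(-32971, Pow(Rational(-11991263, 992), -1)) = Mul(-32971, Rational(-992, 11991263)) = Rational(32707232, 11991263)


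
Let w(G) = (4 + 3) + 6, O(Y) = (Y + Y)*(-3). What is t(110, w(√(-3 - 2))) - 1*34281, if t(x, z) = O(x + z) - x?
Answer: -35129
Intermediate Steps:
O(Y) = -6*Y (O(Y) = (2*Y)*(-3) = -6*Y)
w(G) = 13 (w(G) = 7 + 6 = 13)
t(x, z) = -7*x - 6*z (t(x, z) = -6*(x + z) - x = (-6*x - 6*z) - x = -7*x - 6*z)
t(110, w(√(-3 - 2))) - 1*34281 = (-7*110 - 6*13) - 1*34281 = (-770 - 78) - 34281 = -848 - 34281 = -35129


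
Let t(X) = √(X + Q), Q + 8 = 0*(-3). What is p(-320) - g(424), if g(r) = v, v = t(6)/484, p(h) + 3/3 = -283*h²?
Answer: -28979201 - I*√2/484 ≈ -2.8979e+7 - 0.0029219*I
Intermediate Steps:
p(h) = -1 - 283*h²
Q = -8 (Q = -8 + 0*(-3) = -8 + 0 = -8)
t(X) = √(-8 + X) (t(X) = √(X - 8) = √(-8 + X))
v = I*√2/484 (v = √(-8 + 6)/484 = √(-2)*(1/484) = (I*√2)*(1/484) = I*√2/484 ≈ 0.0029219*I)
g(r) = I*√2/484
p(-320) - g(424) = (-1 - 283*(-320)²) - I*√2/484 = (-1 - 283*102400) - I*√2/484 = (-1 - 28979200) - I*√2/484 = -28979201 - I*√2/484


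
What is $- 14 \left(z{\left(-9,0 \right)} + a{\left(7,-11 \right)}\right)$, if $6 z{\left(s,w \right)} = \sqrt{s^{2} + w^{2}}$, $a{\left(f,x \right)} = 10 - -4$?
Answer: $-217$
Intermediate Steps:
$a{\left(f,x \right)} = 14$ ($a{\left(f,x \right)} = 10 + 4 = 14$)
$z{\left(s,w \right)} = \frac{\sqrt{s^{2} + w^{2}}}{6}$
$- 14 \left(z{\left(-9,0 \right)} + a{\left(7,-11 \right)}\right) = - 14 \left(\frac{\sqrt{\left(-9\right)^{2} + 0^{2}}}{6} + 14\right) = - 14 \left(\frac{\sqrt{81 + 0}}{6} + 14\right) = - 14 \left(\frac{\sqrt{81}}{6} + 14\right) = - 14 \left(\frac{1}{6} \cdot 9 + 14\right) = - 14 \left(\frac{3}{2} + 14\right) = \left(-14\right) \frac{31}{2} = -217$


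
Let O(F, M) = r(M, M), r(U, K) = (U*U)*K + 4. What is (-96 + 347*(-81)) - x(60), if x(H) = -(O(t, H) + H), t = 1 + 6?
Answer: 187861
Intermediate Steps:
t = 7
r(U, K) = 4 + K*U² (r(U, K) = U²*K + 4 = K*U² + 4 = 4 + K*U²)
O(F, M) = 4 + M³ (O(F, M) = 4 + M*M² = 4 + M³)
x(H) = -4 - H - H³ (x(H) = -((4 + H³) + H) = -(4 + H + H³) = -4 - H - H³)
(-96 + 347*(-81)) - x(60) = (-96 + 347*(-81)) - (-4 - 1*60 - 1*60³) = (-96 - 28107) - (-4 - 60 - 1*216000) = -28203 - (-4 - 60 - 216000) = -28203 - 1*(-216064) = -28203 + 216064 = 187861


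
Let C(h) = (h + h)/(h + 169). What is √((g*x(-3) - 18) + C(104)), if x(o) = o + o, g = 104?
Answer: I*√282786/21 ≈ 25.323*I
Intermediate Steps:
x(o) = 2*o
C(h) = 2*h/(169 + h) (C(h) = (2*h)/(169 + h) = 2*h/(169 + h))
√((g*x(-3) - 18) + C(104)) = √((104*(2*(-3)) - 18) + 2*104/(169 + 104)) = √((104*(-6) - 18) + 2*104/273) = √((-624 - 18) + 2*104*(1/273)) = √(-642 + 16/21) = √(-13466/21) = I*√282786/21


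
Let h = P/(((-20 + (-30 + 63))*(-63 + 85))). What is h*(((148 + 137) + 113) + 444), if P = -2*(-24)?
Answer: 20208/143 ≈ 141.31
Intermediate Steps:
P = 48
h = 24/143 (h = 48/(((-20 + (-30 + 63))*(-63 + 85))) = 48/(((-20 + 33)*22)) = 48/((13*22)) = 48/286 = 48*(1/286) = 24/143 ≈ 0.16783)
h*(((148 + 137) + 113) + 444) = 24*(((148 + 137) + 113) + 444)/143 = 24*((285 + 113) + 444)/143 = 24*(398 + 444)/143 = (24/143)*842 = 20208/143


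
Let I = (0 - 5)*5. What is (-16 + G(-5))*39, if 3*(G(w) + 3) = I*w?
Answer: 884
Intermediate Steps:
I = -25 (I = -5*5 = -25)
G(w) = -3 - 25*w/3 (G(w) = -3 + (-25*w)/3 = -3 - 25*w/3)
(-16 + G(-5))*39 = (-16 + (-3 - 25/3*(-5)))*39 = (-16 + (-3 + 125/3))*39 = (-16 + 116/3)*39 = (68/3)*39 = 884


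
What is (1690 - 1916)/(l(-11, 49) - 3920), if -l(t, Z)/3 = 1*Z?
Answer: 226/4067 ≈ 0.055569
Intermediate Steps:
l(t, Z) = -3*Z
(1690 - 1916)/(l(-11, 49) - 3920) = (1690 - 1916)/(-3*49 - 3920) = -226/(-147 - 3920) = -226/(-4067) = -226*(-1/4067) = 226/4067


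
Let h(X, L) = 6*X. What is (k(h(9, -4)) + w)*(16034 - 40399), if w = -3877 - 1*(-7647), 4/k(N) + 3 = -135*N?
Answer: -60900552290/663 ≈ -9.1856e+7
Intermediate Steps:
k(N) = 4/(-3 - 135*N)
w = 3770 (w = -3877 + 7647 = 3770)
(k(h(9, -4)) + w)*(16034 - 40399) = (-4/(3 + 135*(6*9)) + 3770)*(16034 - 40399) = (-4/(3 + 135*54) + 3770)*(-24365) = (-4/(3 + 7290) + 3770)*(-24365) = (-4/7293 + 3770)*(-24365) = (27494606/7293)*(-24365) = -60900552290/663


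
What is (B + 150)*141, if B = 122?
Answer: 38352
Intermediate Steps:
(B + 150)*141 = (122 + 150)*141 = 272*141 = 38352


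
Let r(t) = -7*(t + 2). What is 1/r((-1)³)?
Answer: -⅐ ≈ -0.14286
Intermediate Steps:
r(t) = -14 - 7*t (r(t) = -7*(2 + t) = -14 - 7*t)
1/r((-1)³) = 1/(-14 - 7*(-1)³) = 1/(-14 - 7*(-1)) = 1/(-14 + 7) = 1/(-7) = -⅐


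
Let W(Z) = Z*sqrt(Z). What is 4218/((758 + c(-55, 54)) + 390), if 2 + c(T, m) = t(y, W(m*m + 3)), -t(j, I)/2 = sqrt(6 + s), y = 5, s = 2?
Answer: 1208457/328321 + 4218*sqrt(2)/328321 ≈ 3.6989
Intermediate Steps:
W(Z) = Z**(3/2)
t(j, I) = -4*sqrt(2) (t(j, I) = -2*sqrt(6 + 2) = -4*sqrt(2))
c(T, m) = -2 - 4*sqrt(2)
4218/((758 + c(-55, 54)) + 390) = 4218/((758 + (-2 - 4*sqrt(2))) + 390) = 4218/((756 - 4*sqrt(2)) + 390) = 4218/(1146 - 4*sqrt(2))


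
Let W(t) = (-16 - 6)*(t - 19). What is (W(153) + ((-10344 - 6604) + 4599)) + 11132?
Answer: -4165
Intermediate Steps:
W(t) = 418 - 22*t (W(t) = -22*(-19 + t) = 418 - 22*t)
(W(153) + ((-10344 - 6604) + 4599)) + 11132 = ((418 - 22*153) + ((-10344 - 6604) + 4599)) + 11132 = ((418 - 3366) + (-16948 + 4599)) + 11132 = (-2948 - 12349) + 11132 = -15297 + 11132 = -4165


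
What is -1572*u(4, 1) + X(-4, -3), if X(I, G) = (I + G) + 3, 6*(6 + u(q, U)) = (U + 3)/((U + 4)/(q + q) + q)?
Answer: 340452/37 ≈ 9201.4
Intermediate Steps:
u(q, U) = -6 + (3 + U)/(6*(q + (4 + U)/(2*q))) (u(q, U) = -6 + ((U + 3)/((U + 4)/(q + q) + q))/6 = -6 + ((3 + U)/((4 + U)/((2*q)) + q))/6 = -6 + ((3 + U)/((4 + U)*(1/(2*q)) + q))/6 = -6 + ((3 + U)/((4 + U)/(2*q) + q))/6 = -6 + ((3 + U)/(q + (4 + U)/(2*q)))/6 = -6 + (3 + U)/(6*(q + (4 + U)/(2*q))))
X(I, G) = 3 + G + I (X(I, G) = (G + I) + 3 = 3 + G + I)
-1572*u(4, 1) + X(-4, -3) = -1572*(-24 + 4 - 12*4² - 6*1 + (⅓)*1*4)/(4 + 1 + 2*4²) + (3 - 3 - 4) = -1572*(-24 + 4 - 12*16 - 6 + 4/3)/(4 + 1 + 2*16) - 4 = -1572*(-24 + 4 - 192 - 6 + 4/3)/(4 + 1 + 32) - 4 = -1572*-650/3/37 - 4 = -1572*(1/37)*(-650/3) - 4 = -1572*(-650)/111 - 4 = -131*(-2600/37) - 4 = 340600/37 - 4 = 340452/37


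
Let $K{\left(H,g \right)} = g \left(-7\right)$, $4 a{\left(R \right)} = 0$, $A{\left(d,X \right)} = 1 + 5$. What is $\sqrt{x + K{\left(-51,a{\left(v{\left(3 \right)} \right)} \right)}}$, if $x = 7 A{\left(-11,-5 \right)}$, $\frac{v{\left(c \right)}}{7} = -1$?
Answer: $\sqrt{42} \approx 6.4807$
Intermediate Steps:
$v{\left(c \right)} = -7$ ($v{\left(c \right)} = 7 \left(-1\right) = -7$)
$A{\left(d,X \right)} = 6$
$a{\left(R \right)} = 0$ ($a{\left(R \right)} = \frac{1}{4} \cdot 0 = 0$)
$K{\left(H,g \right)} = - 7 g$
$x = 42$ ($x = 7 \cdot 6 = 42$)
$\sqrt{x + K{\left(-51,a{\left(v{\left(3 \right)} \right)} \right)}} = \sqrt{42 - 0} = \sqrt{42 + 0} = \sqrt{42}$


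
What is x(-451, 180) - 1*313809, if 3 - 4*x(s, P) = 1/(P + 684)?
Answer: -1084521313/3456 ≈ -3.1381e+5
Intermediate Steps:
x(s, P) = 3/4 - 1/(4*(684 + P)) (x(s, P) = 3/4 - 1/(4*(P + 684)) = 3/4 - 1/(4*(684 + P)))
x(-451, 180) - 1*313809 = (2051 + 3*180)/(4*(684 + 180)) - 1*313809 = (1/4)*(2051 + 540)/864 - 313809 = (1/4)*(1/864)*2591 - 313809 = 2591/3456 - 313809 = -1084521313/3456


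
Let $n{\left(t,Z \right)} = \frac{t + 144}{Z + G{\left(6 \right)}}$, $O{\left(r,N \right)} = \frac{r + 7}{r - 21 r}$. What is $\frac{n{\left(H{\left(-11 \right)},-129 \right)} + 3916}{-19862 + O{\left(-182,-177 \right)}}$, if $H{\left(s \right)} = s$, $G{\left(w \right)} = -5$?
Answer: $- \frac{27279772}{138398751} \approx -0.19711$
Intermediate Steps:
$O{\left(r,N \right)} = - \frac{7 + r}{20 r}$ ($O{\left(r,N \right)} = \frac{7 + r}{\left(-20\right) r} = \left(7 + r\right) \left(- \frac{1}{20 r}\right) = - \frac{7 + r}{20 r}$)
$n{\left(t,Z \right)} = \frac{144 + t}{-5 + Z}$ ($n{\left(t,Z \right)} = \frac{t + 144}{Z - 5} = \frac{144 + t}{-5 + Z}$)
$\frac{n{\left(H{\left(-11 \right)},-129 \right)} + 3916}{-19862 + O{\left(-182,-177 \right)}} = \frac{\frac{144 - 11}{-5 - 129} + 3916}{-19862 + \frac{-7 - -182}{20 \left(-182\right)}} = \frac{\frac{1}{-134} \cdot 133 + 3916}{-19862 + \frac{1}{20} \left(- \frac{1}{182}\right) \left(-7 + 182\right)} = \frac{\left(- \frac{1}{134}\right) 133 + 3916}{-19862 + \frac{1}{20} \left(- \frac{1}{182}\right) 175} = \frac{- \frac{133}{134} + 3916}{-19862 - \frac{5}{104}} = \frac{524611}{134 \left(- \frac{2065653}{104}\right)} = \frac{524611}{134} \left(- \frac{104}{2065653}\right) = - \frac{27279772}{138398751}$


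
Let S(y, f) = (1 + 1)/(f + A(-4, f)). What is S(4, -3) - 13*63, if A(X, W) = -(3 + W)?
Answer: -2459/3 ≈ -819.67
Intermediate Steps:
A(X, W) = -3 - W
S(y, f) = -⅔ (S(y, f) = (1 + 1)/(f + (-3 - f)) = 2/(-3) = 2*(-⅓) = -⅔)
S(4, -3) - 13*63 = -⅔ - 13*63 = -⅔ - 819 = -2459/3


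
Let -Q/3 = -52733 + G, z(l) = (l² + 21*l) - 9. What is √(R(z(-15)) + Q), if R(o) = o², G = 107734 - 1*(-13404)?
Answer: I*√195414 ≈ 442.06*I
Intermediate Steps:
G = 121138 (G = 107734 + 13404 = 121138)
z(l) = -9 + l² + 21*l
Q = -205215 (Q = -3*(-52733 + 121138) = -3*68405 = -205215)
√(R(z(-15)) + Q) = √((-9 + (-15)² + 21*(-15))² - 205215) = √((-9 + 225 - 315)² - 205215) = √((-99)² - 205215) = √(9801 - 205215) = √(-195414) = I*√195414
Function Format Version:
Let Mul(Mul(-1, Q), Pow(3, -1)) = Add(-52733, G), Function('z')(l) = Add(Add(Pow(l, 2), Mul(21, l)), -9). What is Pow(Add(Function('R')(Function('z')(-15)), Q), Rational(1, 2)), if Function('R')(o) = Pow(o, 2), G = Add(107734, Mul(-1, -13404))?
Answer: Mul(I, Pow(195414, Rational(1, 2))) ≈ Mul(442.06, I)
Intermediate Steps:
G = 121138 (G = Add(107734, 13404) = 121138)
Function('z')(l) = Add(-9, Pow(l, 2), Mul(21, l))
Q = -205215 (Q = Mul(-3, Add(-52733, 121138)) = Mul(-3, 68405) = -205215)
Pow(Add(Function('R')(Function('z')(-15)), Q), Rational(1, 2)) = Pow(Add(Pow(Add(-9, Pow(-15, 2), Mul(21, -15)), 2), -205215), Rational(1, 2)) = Pow(Add(Pow(Add(-9, 225, -315), 2), -205215), Rational(1, 2)) = Pow(Add(Pow(-99, 2), -205215), Rational(1, 2)) = Pow(Add(9801, -205215), Rational(1, 2)) = Pow(-195414, Rational(1, 2)) = Mul(I, Pow(195414, Rational(1, 2)))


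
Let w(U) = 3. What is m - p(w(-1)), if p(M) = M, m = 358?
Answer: 355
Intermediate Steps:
m - p(w(-1)) = 358 - 1*3 = 358 - 3 = 355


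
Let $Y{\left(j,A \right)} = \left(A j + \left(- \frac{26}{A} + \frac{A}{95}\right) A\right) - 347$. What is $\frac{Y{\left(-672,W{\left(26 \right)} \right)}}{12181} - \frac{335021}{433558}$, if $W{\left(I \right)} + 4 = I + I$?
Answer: $- \frac{1730609286753}{501711149810} \approx -3.4494$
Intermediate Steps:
$W{\left(I \right)} = -4 + 2 I$ ($W{\left(I \right)} = -4 + \left(I + I\right) = -4 + 2 I$)
$Y{\left(j,A \right)} = -347 + A j + A \left(- \frac{26}{A} + \frac{A}{95}\right)$ ($Y{\left(j,A \right)} = \left(A j + \left(- \frac{26}{A} + A \frac{1}{95}\right) A\right) - 347 = \left(A j + \left(- \frac{26}{A} + \frac{A}{95}\right) A\right) - 347 = \left(A j + A \left(- \frac{26}{A} + \frac{A}{95}\right)\right) - 347 = -347 + A j + A \left(- \frac{26}{A} + \frac{A}{95}\right)$)
$\frac{Y{\left(-672,W{\left(26 \right)} \right)}}{12181} - \frac{335021}{433558} = \frac{-373 + \frac{\left(-4 + 2 \cdot 26\right)^{2}}{95} + \left(-4 + 2 \cdot 26\right) \left(-672\right)}{12181} - \frac{335021}{433558} = \left(-373 + \frac{\left(-4 + 52\right)^{2}}{95} + \left(-4 + 52\right) \left(-672\right)\right) \frac{1}{12181} - \frac{335021}{433558} = \left(-373 + \frac{48^{2}}{95} + 48 \left(-672\right)\right) \frac{1}{12181} - \frac{335021}{433558} = \left(-373 + \frac{1}{95} \cdot 2304 - 32256\right) \frac{1}{12181} - \frac{335021}{433558} = \left(-373 + \frac{2304}{95} - 32256\right) \frac{1}{12181} - \frac{335021}{433558} = \left(- \frac{3097451}{95}\right) \frac{1}{12181} - \frac{335021}{433558} = - \frac{3097451}{1157195} - \frac{335021}{433558} = - \frac{1730609286753}{501711149810}$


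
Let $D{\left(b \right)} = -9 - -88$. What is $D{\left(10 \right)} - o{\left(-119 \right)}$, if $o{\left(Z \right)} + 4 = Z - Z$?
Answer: $83$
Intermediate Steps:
$D{\left(b \right)} = 79$ ($D{\left(b \right)} = -9 + 88 = 79$)
$o{\left(Z \right)} = -4$ ($o{\left(Z \right)} = -4 + \left(Z - Z\right) = -4 + 0 = -4$)
$D{\left(10 \right)} - o{\left(-119 \right)} = 79 - -4 = 79 + 4 = 83$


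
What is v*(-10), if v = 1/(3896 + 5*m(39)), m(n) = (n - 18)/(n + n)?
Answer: -260/101331 ≈ -0.0025658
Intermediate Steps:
m(n) = (-18 + n)/(2*n) (m(n) = (-18 + n)/((2*n)) = (-18 + n)*(1/(2*n)) = (-18 + n)/(2*n))
v = 26/101331 (v = 1/(3896 + 5*((½)*(-18 + 39)/39)) = 1/(3896 + 5*((½)*(1/39)*21)) = 1/(3896 + 5*(7/26)) = 1/(3896 + 35/26) = 1/(101331/26) = 26/101331 ≈ 0.00025658)
v*(-10) = (26/101331)*(-10) = -260/101331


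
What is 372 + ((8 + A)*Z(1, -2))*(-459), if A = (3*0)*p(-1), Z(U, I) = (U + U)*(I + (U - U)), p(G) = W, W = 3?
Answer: 15060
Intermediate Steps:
p(G) = 3
Z(U, I) = 2*I*U (Z(U, I) = (2*U)*(I + 0) = (2*U)*I = 2*I*U)
A = 0 (A = (3*0)*3 = 0*3 = 0)
372 + ((8 + A)*Z(1, -2))*(-459) = 372 + ((8 + 0)*(2*(-2)*1))*(-459) = 372 + (8*(-4))*(-459) = 372 - 32*(-459) = 372 + 14688 = 15060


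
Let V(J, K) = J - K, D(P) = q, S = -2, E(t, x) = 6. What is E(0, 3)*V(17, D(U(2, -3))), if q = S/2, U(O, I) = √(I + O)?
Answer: 108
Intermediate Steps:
q = -1 (q = -2/2 = -2*½ = -1)
D(P) = -1
E(0, 3)*V(17, D(U(2, -3))) = 6*(17 - 1*(-1)) = 6*(17 + 1) = 6*18 = 108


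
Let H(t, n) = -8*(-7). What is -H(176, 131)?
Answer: -56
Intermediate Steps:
H(t, n) = 56
-H(176, 131) = -1*56 = -56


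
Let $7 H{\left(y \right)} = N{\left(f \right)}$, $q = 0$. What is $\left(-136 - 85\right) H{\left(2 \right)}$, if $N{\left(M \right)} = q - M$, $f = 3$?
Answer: $\frac{663}{7} \approx 94.714$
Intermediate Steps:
$N{\left(M \right)} = - M$ ($N{\left(M \right)} = 0 - M = - M$)
$H{\left(y \right)} = - \frac{3}{7}$ ($H{\left(y \right)} = \frac{\left(-1\right) 3}{7} = \frac{1}{7} \left(-3\right) = - \frac{3}{7}$)
$\left(-136 - 85\right) H{\left(2 \right)} = \left(-136 - 85\right) \left(- \frac{3}{7}\right) = \left(-221\right) \left(- \frac{3}{7}\right) = \frac{663}{7}$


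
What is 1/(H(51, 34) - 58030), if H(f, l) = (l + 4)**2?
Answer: -1/56586 ≈ -1.7672e-5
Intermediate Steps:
H(f, l) = (4 + l)**2
1/(H(51, 34) - 58030) = 1/((4 + 34)**2 - 58030) = 1/(38**2 - 58030) = 1/(1444 - 58030) = 1/(-56586) = -1/56586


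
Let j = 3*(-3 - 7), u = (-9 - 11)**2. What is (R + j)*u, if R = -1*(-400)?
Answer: 148000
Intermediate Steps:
u = 400 (u = (-20)**2 = 400)
j = -30 (j = 3*(-10) = -30)
R = 400
(R + j)*u = (400 - 30)*400 = 370*400 = 148000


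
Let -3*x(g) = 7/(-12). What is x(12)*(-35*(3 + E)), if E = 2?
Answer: -1225/36 ≈ -34.028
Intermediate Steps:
x(g) = 7/36 (x(g) = -7/(3*(-12)) = -7*(-1)/(3*12) = -⅓*(-7/12) = 7/36)
x(12)*(-35*(3 + E)) = 7*(-35*(3 + 2))/36 = 7*(-35*5)/36 = (7/36)*(-175) = -1225/36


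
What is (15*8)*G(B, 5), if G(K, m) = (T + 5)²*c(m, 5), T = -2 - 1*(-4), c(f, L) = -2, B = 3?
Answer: -11760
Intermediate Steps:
T = 2 (T = -2 + 4 = 2)
G(K, m) = -98 (G(K, m) = (2 + 5)²*(-2) = 7²*(-2) = 49*(-2) = -98)
(15*8)*G(B, 5) = (15*8)*(-98) = 120*(-98) = -11760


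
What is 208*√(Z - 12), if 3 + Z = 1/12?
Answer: 104*I*√537/3 ≈ 803.34*I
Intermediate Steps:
Z = -35/12 (Z = -3 + 1/12 = -35/12 ≈ -2.9167)
208*√(Z - 12) = 208*√(-35/12 - 12) = 208*√(-179/12) = 208*(I*√537/6) = 104*I*√537/3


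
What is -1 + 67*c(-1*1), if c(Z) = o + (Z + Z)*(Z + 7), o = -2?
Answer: -939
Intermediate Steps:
c(Z) = -2 + 2*Z*(7 + Z) (c(Z) = -2 + (Z + Z)*(Z + 7) = -2 + (2*Z)*(7 + Z) = -2 + 2*Z*(7 + Z))
-1 + 67*c(-1*1) = -1 + 67*(-2 + 2*(-1*1)**2 + 14*(-1*1)) = -1 + 67*(-2 + 2*(-1)**2 + 14*(-1)) = -1 + 67*(-2 + 2*1 - 14) = -1 + 67*(-2 + 2 - 14) = -1 + 67*(-14) = -1 - 938 = -939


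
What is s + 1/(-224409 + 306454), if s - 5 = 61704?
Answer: 5062914906/82045 ≈ 61709.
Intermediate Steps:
s = 61709 (s = 5 + 61704 = 61709)
s + 1/(-224409 + 306454) = 61709 + 1/(-224409 + 306454) = 61709 + 1/82045 = 5062914906/82045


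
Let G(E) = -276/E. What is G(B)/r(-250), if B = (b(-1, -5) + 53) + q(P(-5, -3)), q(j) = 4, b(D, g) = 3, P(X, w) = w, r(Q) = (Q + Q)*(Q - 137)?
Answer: -23/967500 ≈ -2.3773e-5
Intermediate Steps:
r(Q) = 2*Q*(-137 + Q) (r(Q) = (2*Q)*(-137 + Q) = 2*Q*(-137 + Q))
B = 60 (B = (3 + 53) + 4 = 56 + 4 = 60)
G(B)/r(-250) = (-276/60)/((2*(-250)*(-137 - 250))) = (-276*1/60)/((2*(-250)*(-387))) = -23/5/193500 = -23/5*1/193500 = -23/967500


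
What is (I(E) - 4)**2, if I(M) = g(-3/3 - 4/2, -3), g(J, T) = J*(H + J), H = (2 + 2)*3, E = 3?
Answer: 961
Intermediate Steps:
H = 12 (H = 4*3 = 12)
g(J, T) = J*(12 + J)
I(M) = -27 (I(M) = (-3/3 - 4/2)*(12 + (-3/3 - 4/2)) = (-3*1/3 - 4*1/2)*(12 + (-3*1/3 - 4*1/2)) = (-1 - 2)*(12 + (-1 - 2)) = -3*(12 - 3) = -3*9 = -27)
(I(E) - 4)**2 = (-27 - 4)**2 = (-31)**2 = 961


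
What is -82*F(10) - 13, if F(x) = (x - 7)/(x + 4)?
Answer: -214/7 ≈ -30.571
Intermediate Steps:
F(x) = (-7 + x)/(4 + x)
-82*F(10) - 13 = -82*(-7 + 10)/(4 + 10) - 13 = -82*3/14 - 13 = -123/7 - 13 = -214/7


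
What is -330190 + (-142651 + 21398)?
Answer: -451443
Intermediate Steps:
-330190 + (-142651 + 21398) = -330190 - 121253 = -451443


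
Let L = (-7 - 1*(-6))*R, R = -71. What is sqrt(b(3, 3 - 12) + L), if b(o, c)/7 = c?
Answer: 2*sqrt(2) ≈ 2.8284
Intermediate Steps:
b(o, c) = 7*c
L = 71 (L = (-7 - 1*(-6))*(-71) = (-7 + 6)*(-71) = -1*(-71) = 71)
sqrt(b(3, 3 - 12) + L) = sqrt(7*(3 - 12) + 71) = sqrt(7*(-9) + 71) = sqrt(-63 + 71) = sqrt(8) = 2*sqrt(2)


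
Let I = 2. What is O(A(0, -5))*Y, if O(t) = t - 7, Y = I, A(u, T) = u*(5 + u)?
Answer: -14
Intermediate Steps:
Y = 2
O(t) = -7 + t
O(A(0, -5))*Y = (-7 + 0*(5 + 0))*2 = (-7 + 0*5)*2 = (-7 + 0)*2 = -7*2 = -14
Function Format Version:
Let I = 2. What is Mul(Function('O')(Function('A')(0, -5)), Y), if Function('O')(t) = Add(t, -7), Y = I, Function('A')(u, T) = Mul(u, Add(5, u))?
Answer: -14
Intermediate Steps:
Y = 2
Function('O')(t) = Add(-7, t)
Mul(Function('O')(Function('A')(0, -5)), Y) = Mul(Add(-7, Mul(0, Add(5, 0))), 2) = Mul(Add(-7, Mul(0, 5)), 2) = Mul(Add(-7, 0), 2) = Mul(-7, 2) = -14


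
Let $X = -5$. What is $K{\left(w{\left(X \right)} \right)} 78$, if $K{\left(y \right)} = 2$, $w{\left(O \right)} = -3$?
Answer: $156$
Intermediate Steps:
$K{\left(w{\left(X \right)} \right)} 78 = 2 \cdot 78 = 156$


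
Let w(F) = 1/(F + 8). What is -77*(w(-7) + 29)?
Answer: -2310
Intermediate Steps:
w(F) = 1/(8 + F)
-77*(w(-7) + 29) = -77*(1/(8 - 7) + 29) = -77*(1/1 + 29) = -77*(1 + 29) = -77*30 = -2310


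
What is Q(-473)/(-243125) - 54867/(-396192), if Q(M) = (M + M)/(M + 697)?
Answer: 31129496017/224756420000 ≈ 0.13850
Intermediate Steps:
Q(M) = 2*M/(697 + M) (Q(M) = (2*M)/(697 + M) = 2*M/(697 + M))
Q(-473)/(-243125) - 54867/(-396192) = (2*(-473)/(697 - 473))/(-243125) - 54867/(-396192) = (2*(-473)/224)*(-1/243125) - 54867*(-1/396192) = (2*(-473)*(1/224))*(-1/243125) + 18289/132064 = -473/112*(-1/243125) + 18289/132064 = 473/27230000 + 18289/132064 = 31129496017/224756420000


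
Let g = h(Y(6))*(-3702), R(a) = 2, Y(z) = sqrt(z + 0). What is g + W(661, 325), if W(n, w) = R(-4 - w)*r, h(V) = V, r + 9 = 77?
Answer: 136 - 3702*sqrt(6) ≈ -8932.0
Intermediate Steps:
r = 68 (r = -9 + 77 = 68)
Y(z) = sqrt(z)
W(n, w) = 136 (W(n, w) = 2*68 = 136)
g = -3702*sqrt(6) (g = sqrt(6)*(-3702) = -3702*sqrt(6) ≈ -9068.0)
g + W(661, 325) = -3702*sqrt(6) + 136 = 136 - 3702*sqrt(6)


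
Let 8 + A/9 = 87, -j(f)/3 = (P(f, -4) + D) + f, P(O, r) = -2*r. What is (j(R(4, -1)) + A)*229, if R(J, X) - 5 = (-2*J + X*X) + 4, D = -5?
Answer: 159384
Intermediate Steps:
R(J, X) = 9 + X**2 - 2*J (R(J, X) = 5 + ((-2*J + X*X) + 4) = 5 + ((-2*J + X**2) + 4) = 5 + ((X**2 - 2*J) + 4) = 5 + (4 + X**2 - 2*J) = 9 + X**2 - 2*J)
j(f) = -9 - 3*f (j(f) = -3*((-2*(-4) - 5) + f) = -3*((8 - 5) + f) = -3*(3 + f) = -9 - 3*f)
A = 711 (A = -72 + 9*87 = -72 + 783 = 711)
(j(R(4, -1)) + A)*229 = ((-9 - 3*(9 + (-1)**2 - 2*4)) + 711)*229 = ((-9 - 3*(9 + 1 - 8)) + 711)*229 = ((-9 - 3*2) + 711)*229 = ((-9 - 6) + 711)*229 = (-15 + 711)*229 = 696*229 = 159384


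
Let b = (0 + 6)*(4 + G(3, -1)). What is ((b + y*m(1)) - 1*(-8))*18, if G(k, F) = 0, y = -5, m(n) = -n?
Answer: 666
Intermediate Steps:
b = 24 (b = (0 + 6)*(4 + 0) = 6*4 = 24)
((b + y*m(1)) - 1*(-8))*18 = ((24 - (-5)) - 1*(-8))*18 = ((24 - 5*(-1)) + 8)*18 = ((24 + 5) + 8)*18 = (29 + 8)*18 = 37*18 = 666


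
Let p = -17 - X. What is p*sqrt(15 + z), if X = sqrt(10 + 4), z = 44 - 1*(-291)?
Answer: -70 - 85*sqrt(14) ≈ -388.04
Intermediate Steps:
z = 335 (z = 44 + 291 = 335)
X = sqrt(14) ≈ 3.7417
p = -17 - sqrt(14) ≈ -20.742
p*sqrt(15 + z) = (-17 - sqrt(14))*sqrt(15 + 335) = (-17 - sqrt(14))*sqrt(350) = (-17 - sqrt(14))*(5*sqrt(14)) = 5*sqrt(14)*(-17 - sqrt(14))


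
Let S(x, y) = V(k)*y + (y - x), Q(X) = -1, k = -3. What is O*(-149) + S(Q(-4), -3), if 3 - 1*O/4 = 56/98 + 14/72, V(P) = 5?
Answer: -84958/63 ≈ -1348.5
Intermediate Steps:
O = 563/63 (O = 12 - 4*(56/98 + 14/72) = 12 - 4*(56*(1/98) + 14*(1/72)) = 12 - 4*(4/7 + 7/36) = 12 - 4*193/252 = 12 - 193/63 = 563/63 ≈ 8.9365)
S(x, y) = -x + 6*y (S(x, y) = 5*y + (y - x) = -x + 6*y)
O*(-149) + S(Q(-4), -3) = (563/63)*(-149) + (-1*(-1) + 6*(-3)) = -83887/63 + (1 - 18) = -83887/63 - 17 = -84958/63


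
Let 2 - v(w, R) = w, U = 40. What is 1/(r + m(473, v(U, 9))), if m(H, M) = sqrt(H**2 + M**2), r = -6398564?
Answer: -6398564/40941621036923 - sqrt(225173)/40941621036923 ≈ -1.5630e-7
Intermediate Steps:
v(w, R) = 2 - w
1/(r + m(473, v(U, 9))) = 1/(-6398564 + sqrt(473**2 + (2 - 1*40)**2)) = 1/(-6398564 + sqrt(223729 + (2 - 40)**2)) = 1/(-6398564 + sqrt(223729 + (-38)**2)) = 1/(-6398564 + sqrt(223729 + 1444)) = 1/(-6398564 + sqrt(225173))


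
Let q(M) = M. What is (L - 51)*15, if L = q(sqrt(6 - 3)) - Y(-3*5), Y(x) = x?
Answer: -540 + 15*sqrt(3) ≈ -514.02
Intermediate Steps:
L = 15 + sqrt(3) (L = sqrt(6 - 3) - (-3)*5 = sqrt(3) - 1*(-15) = sqrt(3) + 15 = 15 + sqrt(3) ≈ 16.732)
(L - 51)*15 = ((15 + sqrt(3)) - 51)*15 = (-36 + sqrt(3))*15 = -540 + 15*sqrt(3)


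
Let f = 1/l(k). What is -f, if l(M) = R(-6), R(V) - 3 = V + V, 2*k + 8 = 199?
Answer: ⅑ ≈ 0.11111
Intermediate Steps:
k = 191/2 (k = -4 + (½)*199 = -4 + 199/2 = 191/2 ≈ 95.500)
R(V) = 3 + 2*V (R(V) = 3 + (V + V) = 3 + 2*V)
l(M) = -9 (l(M) = 3 + 2*(-6) = 3 - 12 = -9)
f = -⅑ (f = 1/(-9) = -⅑ ≈ -0.11111)
-f = -1*(-⅑) = ⅑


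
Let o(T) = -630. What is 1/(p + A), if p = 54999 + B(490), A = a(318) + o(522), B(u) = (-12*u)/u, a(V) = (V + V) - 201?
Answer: 1/54792 ≈ 1.8251e-5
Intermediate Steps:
a(V) = -201 + 2*V (a(V) = 2*V - 201 = -201 + 2*V)
B(u) = -12
A = -195 (A = (-201 + 2*318) - 630 = (-201 + 636) - 630 = 435 - 630 = -195)
p = 54987 (p = 54999 - 12 = 54987)
1/(p + A) = 1/(54987 - 195) = 1/54792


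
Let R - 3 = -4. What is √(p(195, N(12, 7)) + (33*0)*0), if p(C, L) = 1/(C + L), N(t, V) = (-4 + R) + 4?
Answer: √194/194 ≈ 0.071796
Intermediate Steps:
R = -1 (R = 3 - 4 = -1)
N(t, V) = -1 (N(t, V) = (-4 - 1) + 4 = -5 + 4 = -1)
√(p(195, N(12, 7)) + (33*0)*0) = √(1/(195 - 1) + (33*0)*0) = √(1/194 + 0*0) = √(1/194 + 0) = √(1/194) = √194/194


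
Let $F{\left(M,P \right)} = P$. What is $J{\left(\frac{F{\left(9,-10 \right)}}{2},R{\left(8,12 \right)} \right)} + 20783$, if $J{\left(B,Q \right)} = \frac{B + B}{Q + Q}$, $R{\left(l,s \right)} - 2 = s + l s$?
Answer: $\frac{457225}{22} \approx 20783.0$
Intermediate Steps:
$R{\left(l,s \right)} = 2 + s + l s$ ($R{\left(l,s \right)} = 2 + \left(s + l s\right) = 2 + s + l s$)
$J{\left(B,Q \right)} = \frac{B}{Q}$ ($J{\left(B,Q \right)} = \frac{2 B}{2 Q} = 2 B \frac{1}{2 Q} = \frac{B}{Q}$)
$J{\left(\frac{F{\left(9,-10 \right)}}{2},R{\left(8,12 \right)} \right)} + 20783 = \frac{\left(-10\right) \frac{1}{2}}{2 + 12 + 8 \cdot 12} + 20783 = \frac{\left(-10\right) \frac{1}{2}}{2 + 12 + 96} + 20783 = - \frac{5}{110} + 20783 = \left(-5\right) \frac{1}{110} + 20783 = - \frac{1}{22} + 20783 = \frac{457225}{22}$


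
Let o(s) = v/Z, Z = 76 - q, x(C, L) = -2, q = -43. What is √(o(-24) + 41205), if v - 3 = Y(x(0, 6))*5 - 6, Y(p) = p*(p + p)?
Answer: 2*√145877102/119 ≈ 202.99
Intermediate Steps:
Y(p) = 2*p² (Y(p) = p*(2*p) = 2*p²)
v = 37 (v = 3 + ((2*(-2)²)*5 - 6) = 3 + ((2*4)*5 - 6) = 3 + (8*5 - 6) = 3 + (40 - 6) = 3 + 34 = 37)
Z = 119 (Z = 76 - 1*(-43) = 76 + 43 = 119)
o(s) = 37/119
√(o(-24) + 41205) = √(37/119 + 41205) = √(4903432/119) = 2*√145877102/119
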